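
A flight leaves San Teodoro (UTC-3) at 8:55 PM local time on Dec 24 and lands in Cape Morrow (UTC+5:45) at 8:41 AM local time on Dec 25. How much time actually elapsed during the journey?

Cape Morrow is 8:45 ahead of San Teodoro.
Clock-face elapsed time (ignoring zones) is 11 hours 46 minutes.
Actual elapsed = 11 hours 46 minutes − 8:45 = 3 hours 1 minute.

3 hours 1 minute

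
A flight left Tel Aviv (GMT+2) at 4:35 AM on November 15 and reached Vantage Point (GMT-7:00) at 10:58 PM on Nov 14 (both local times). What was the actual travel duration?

Departure in UTC: 4:35 AM − 2:00 = 2:35 AM on Nov 15.
Arrival in UTC: 10:58 PM + 7:00 = 5:58 AM on Nov 15.
Elapsed = 5:58 AM − 2:35 AM = 3 hours 23 minutes.

3 hours 23 minutes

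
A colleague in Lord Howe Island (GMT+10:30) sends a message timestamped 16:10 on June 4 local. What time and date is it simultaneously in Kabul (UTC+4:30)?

Kabul is 6:00 behind Lord Howe Island.
Shift by the zone difference: 16:10 − 6:00 = 10:10 on Jun 4 in Kabul.

10:10 on June 4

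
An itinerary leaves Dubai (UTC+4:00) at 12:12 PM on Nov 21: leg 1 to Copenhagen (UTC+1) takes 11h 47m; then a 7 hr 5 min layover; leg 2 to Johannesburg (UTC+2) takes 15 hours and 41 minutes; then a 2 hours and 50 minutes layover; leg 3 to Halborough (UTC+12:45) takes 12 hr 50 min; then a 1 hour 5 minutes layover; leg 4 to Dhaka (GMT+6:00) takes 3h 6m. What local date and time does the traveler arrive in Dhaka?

8:36 PM on November 23

Convert departure to UTC: 12:12 PM − 4:00 = 8:12 AM UTC on Nov 21.
Add 11 hours and 47 minutes leg 1 → 7:59 PM UTC.
Add 7 hours and 5 minutes layover in Copenhagen → 3:04 AM UTC (Nov 22).
Add 15 hours 41 minutes leg 2 → 6:45 PM UTC.
Add 2 hours and 50 minutes layover in Johannesburg → 9:35 PM UTC.
Add 12 hours 50 minutes leg 3 → 10:25 AM UTC (Nov 23).
Add 1 hour and 5 minutes layover in Halborough → 11:30 AM UTC.
Add 3 hours and 6 minutes leg 4 → 2:36 PM UTC.
Dhaka is UTC+6:00, so local arrival = 2:36 PM + 6:00 = 8:36 PM on Nov 23.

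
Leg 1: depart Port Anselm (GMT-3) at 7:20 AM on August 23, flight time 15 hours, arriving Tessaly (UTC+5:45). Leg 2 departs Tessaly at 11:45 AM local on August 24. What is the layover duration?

4 hours 40 minutes

Convert departure to UTC: 7:20 AM + 3:00 = 10:20 AM UTC on Aug 23.
Add 15 hours flight time → 1:20 AM UTC (Aug 24).
Tessaly is UTC+5:45, so local arrival = 1:20 AM + 5:45 = 7:05 AM on Aug 24.
Layover = 11:45 AM − 7:05 AM = 4 hours 40 minutes.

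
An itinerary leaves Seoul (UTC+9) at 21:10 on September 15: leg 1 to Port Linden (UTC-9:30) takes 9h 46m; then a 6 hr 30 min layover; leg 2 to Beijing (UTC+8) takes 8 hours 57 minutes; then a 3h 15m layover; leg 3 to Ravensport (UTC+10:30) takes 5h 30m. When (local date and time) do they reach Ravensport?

Convert departure to UTC: 21:10 − 9:00 = 12:10 UTC on Sep 15.
Add 9 hours and 46 minutes leg 1 → 21:56 UTC.
Add 6 hours 30 minutes layover in Port Linden → 04:26 UTC (Sep 16).
Add 8 hours and 57 minutes leg 2 → 13:23 UTC.
Add 3 hours 15 minutes layover in Beijing → 16:38 UTC.
Add 5 hours 30 minutes leg 3 → 22:08 UTC.
Ravensport is UTC+10:30, so local arrival = 22:08 + 10:30 = 08:38 on Sep 17.

08:38 on Sep 17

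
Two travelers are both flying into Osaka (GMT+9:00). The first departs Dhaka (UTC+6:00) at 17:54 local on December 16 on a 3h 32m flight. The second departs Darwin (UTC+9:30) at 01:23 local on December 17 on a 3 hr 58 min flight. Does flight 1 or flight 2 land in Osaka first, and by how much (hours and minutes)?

Flight 1 in UTC: 17:54 − 6:00 = 11:54 on Dec 16.
+3 hours and 32 minutes → arrive 15:26 UTC on Dec 16.
Flight 2 in UTC: 01:23 − 9:30 = 15:53 on Dec 16.
+3 hours and 58 minutes → arrive 19:51 UTC on Dec 16.
Flight 1 lands earlier by 4 hours 25 minutes.

the first, by 4 hours 25 minutes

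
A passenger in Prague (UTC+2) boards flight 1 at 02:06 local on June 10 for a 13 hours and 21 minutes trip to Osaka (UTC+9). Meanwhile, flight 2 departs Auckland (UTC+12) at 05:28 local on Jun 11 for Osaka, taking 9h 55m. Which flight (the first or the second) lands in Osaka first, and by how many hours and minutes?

Flight 1 in UTC: 02:06 − 2:00 = 00:06 on Jun 10.
+13 hours 21 minutes → arrive 13:27 UTC on Jun 10.
Flight 2 in UTC: 05:28 − 12:00 = 17:28 on Jun 10.
+9 hours and 55 minutes → arrive 03:23 UTC on Jun 11.
Flight 1 lands earlier by 13 hours 56 minutes.

the first, by 13 hours 56 minutes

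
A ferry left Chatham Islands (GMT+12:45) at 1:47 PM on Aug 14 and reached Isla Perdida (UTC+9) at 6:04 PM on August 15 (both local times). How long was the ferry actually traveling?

32 hours 2 minutes

Isla Perdida is 3:45 behind Chatham Islands.
Clock-face elapsed time (ignoring zones) is 28 hours 17 minutes.
Actual elapsed = 28 hours 17 minutes + 3:45 = 32 hours 2 minutes.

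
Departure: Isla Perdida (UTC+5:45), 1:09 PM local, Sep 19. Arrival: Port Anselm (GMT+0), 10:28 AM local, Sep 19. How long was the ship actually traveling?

3 hours 4 minutes

Departure in UTC: 1:09 PM − 5:45 = 7:24 AM on Sep 19.
Arrival is already UTC: 10:28 AM on Sep 19.
Elapsed = 10:28 AM − 7:24 AM = 3 hours 4 minutes.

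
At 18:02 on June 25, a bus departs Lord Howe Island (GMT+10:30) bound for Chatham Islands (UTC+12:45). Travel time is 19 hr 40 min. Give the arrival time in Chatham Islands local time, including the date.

Convert departure to UTC: 18:02 − 10:30 = 07:32 UTC on Jun 25.
Add 19 hours and 40 minutes travel time → 03:12 UTC (Jun 26).
Chatham Islands is UTC+12:45, so local arrival = 03:12 + 12:45 = 15:57 on Jun 26.

15:57 on June 26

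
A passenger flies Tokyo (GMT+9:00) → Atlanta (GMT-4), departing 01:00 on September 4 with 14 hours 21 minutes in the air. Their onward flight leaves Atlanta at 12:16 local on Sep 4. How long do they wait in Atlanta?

9 hours 55 minutes

Convert departure to UTC: 01:00 − 9:00 = 16:00 UTC on Sep 3.
Add 14 hours and 21 minutes flight time → 06:21 UTC (Sep 4).
Atlanta is UTC−4:00, so local arrival = 06:21 − 4:00 = 02:21 on Sep 4.
Layover = 12:16 − 02:21 = 9 hours 55 minutes.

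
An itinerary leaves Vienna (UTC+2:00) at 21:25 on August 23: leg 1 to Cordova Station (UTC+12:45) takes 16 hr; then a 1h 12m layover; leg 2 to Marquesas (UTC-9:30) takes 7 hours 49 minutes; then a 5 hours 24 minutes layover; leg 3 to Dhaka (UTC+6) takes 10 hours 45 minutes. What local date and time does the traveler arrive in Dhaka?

18:35 on August 25

Convert departure to UTC: 21:25 − 2:00 = 19:25 UTC on Aug 23.
Add 16 hours leg 1 → 11:25 UTC (Aug 24).
Add 1 hour 12 minutes layover in Cordova Station → 12:37 UTC.
Add 7 hours and 49 minutes leg 2 → 20:26 UTC.
Add 5 hours 24 minutes layover in Marquesas → 01:50 UTC (Aug 25).
Add 10 hours and 45 minutes leg 3 → 12:35 UTC.
Dhaka is UTC+6:00, so local arrival = 12:35 + 6:00 = 18:35 on Aug 25.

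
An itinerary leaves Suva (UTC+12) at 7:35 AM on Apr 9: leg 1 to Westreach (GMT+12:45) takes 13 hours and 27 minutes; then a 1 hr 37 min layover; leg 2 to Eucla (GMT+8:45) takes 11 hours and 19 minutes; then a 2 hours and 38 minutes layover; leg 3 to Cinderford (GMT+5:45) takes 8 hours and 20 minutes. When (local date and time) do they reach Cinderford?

2:41 PM on April 10

Convert departure to UTC: 7:35 AM − 12:00 = 7:35 PM UTC on Apr 8.
Add 13 hours 27 minutes leg 1 → 9:02 AM UTC (Apr 9).
Add 1 hour and 37 minutes layover in Westreach → 10:39 AM UTC.
Add 11 hours and 19 minutes leg 2 → 9:58 PM UTC.
Add 2 hours and 38 minutes layover in Eucla → 12:36 AM UTC (Apr 10).
Add 8 hours 20 minutes leg 3 → 8:56 AM UTC.
Cinderford is UTC+5:45, so local arrival = 8:56 AM + 5:45 = 2:41 PM on Apr 10.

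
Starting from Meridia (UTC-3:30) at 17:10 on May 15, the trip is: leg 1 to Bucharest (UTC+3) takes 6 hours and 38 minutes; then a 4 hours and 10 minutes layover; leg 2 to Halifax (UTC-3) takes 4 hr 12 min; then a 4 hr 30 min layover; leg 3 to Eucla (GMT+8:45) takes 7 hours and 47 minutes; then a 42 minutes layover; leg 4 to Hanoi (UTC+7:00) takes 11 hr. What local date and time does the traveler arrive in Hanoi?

Convert departure to UTC: 17:10 + 3:30 = 20:40 UTC on May 15.
Add 6 hours and 38 minutes leg 1 → 03:18 UTC (May 16).
Add 4 hours 10 minutes layover in Bucharest → 07:28 UTC.
Add 4 hours and 12 minutes leg 2 → 11:40 UTC.
Add 4 hours 30 minutes layover in Halifax → 16:10 UTC.
Add 7 hours 47 minutes leg 3 → 23:57 UTC.
Add 42 minutes layover in Eucla → 00:39 UTC (May 17).
Add 11 hours leg 4 → 11:39 UTC.
Hanoi is UTC+7:00, so local arrival = 11:39 + 7:00 = 18:39 on May 17.

18:39 on May 17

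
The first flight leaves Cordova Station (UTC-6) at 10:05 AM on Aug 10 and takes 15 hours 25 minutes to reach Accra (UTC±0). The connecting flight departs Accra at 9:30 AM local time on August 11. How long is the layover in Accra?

2 hours

Convert departure to UTC: 10:05 AM + 6:00 = 4:05 PM UTC on Aug 10.
Add 15 hours and 25 minutes flight time → 7:30 AM UTC (Aug 11).
Accra is UTC+0, so local arrival is the same: 7:30 AM on Aug 11.
Layover = 9:30 AM − 7:30 AM = 2 hours.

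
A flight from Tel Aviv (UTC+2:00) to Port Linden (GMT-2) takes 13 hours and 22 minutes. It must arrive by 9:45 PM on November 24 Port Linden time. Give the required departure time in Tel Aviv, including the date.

12:23 PM on November 24

Target arrival in UTC: 9:45 PM + 2:00 = 11:45 PM on Nov 24.
Subtract 13 hours and 22 minutes → departure 10:23 AM UTC on Nov 24.
Tel Aviv is UTC+2:00: 10:23 AM + 2:00 = 12:23 PM on Nov 24.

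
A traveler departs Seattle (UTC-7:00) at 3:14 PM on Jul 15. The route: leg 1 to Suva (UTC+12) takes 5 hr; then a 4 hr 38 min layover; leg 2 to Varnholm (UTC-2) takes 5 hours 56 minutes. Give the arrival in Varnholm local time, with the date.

11:48 AM on July 16

Convert departure to UTC: 3:14 PM + 7:00 = 10:14 PM UTC on Jul 15.
Add 5 hours leg 1 → 3:14 AM UTC (Jul 16).
Add 4 hours 38 minutes layover in Suva → 7:52 AM UTC.
Add 5 hours 56 minutes leg 2 → 1:48 PM UTC.
Varnholm is UTC−2:00, so local arrival = 1:48 PM − 2:00 = 11:48 AM on Jul 16.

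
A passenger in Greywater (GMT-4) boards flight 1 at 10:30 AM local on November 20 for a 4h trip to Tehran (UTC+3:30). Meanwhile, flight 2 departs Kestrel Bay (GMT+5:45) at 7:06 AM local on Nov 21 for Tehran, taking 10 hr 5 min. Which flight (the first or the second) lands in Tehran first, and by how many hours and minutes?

the first, by 16 hours 56 minutes

Flight 1 in UTC: 10:30 AM + 4:00 = 2:30 PM on Nov 20.
+4 hours → arrive 6:30 PM UTC on Nov 20.
Flight 2 in UTC: 7:06 AM − 5:45 = 1:21 AM on Nov 21.
+10 hours and 5 minutes → arrive 11:26 AM UTC on Nov 21.
Flight 1 lands earlier by 16 hours 56 minutes.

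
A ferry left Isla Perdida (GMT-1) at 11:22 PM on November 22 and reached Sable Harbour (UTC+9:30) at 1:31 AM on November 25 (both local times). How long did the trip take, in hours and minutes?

39 hours 39 minutes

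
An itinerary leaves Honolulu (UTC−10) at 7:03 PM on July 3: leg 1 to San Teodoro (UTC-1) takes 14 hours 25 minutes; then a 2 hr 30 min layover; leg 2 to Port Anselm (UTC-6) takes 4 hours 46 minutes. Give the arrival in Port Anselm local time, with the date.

8:44 PM on Jul 4

Convert departure to UTC: 7:03 PM + 10:00 = 5:03 AM UTC on Jul 4.
Add 14 hours and 25 minutes leg 1 → 7:28 PM UTC.
Add 2 hours 30 minutes layover in San Teodoro → 9:58 PM UTC.
Add 4 hours and 46 minutes leg 2 → 2:44 AM UTC (Jul 5).
Port Anselm is UTC−6:00, so local arrival = 2:44 AM − 6:00 = 8:44 PM on Jul 4.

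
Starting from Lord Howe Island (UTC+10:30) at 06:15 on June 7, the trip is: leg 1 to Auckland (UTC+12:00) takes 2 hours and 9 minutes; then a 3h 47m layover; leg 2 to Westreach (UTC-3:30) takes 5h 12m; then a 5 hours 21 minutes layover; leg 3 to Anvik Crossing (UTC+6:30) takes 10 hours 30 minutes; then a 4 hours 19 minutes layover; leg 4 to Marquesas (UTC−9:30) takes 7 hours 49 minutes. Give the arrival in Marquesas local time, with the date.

01:22 on June 8

Convert departure to UTC: 06:15 − 10:30 = 19:45 UTC on Jun 6.
Add 2 hours 9 minutes leg 1 → 21:54 UTC.
Add 3 hours 47 minutes layover in Auckland → 01:41 UTC (Jun 7).
Add 5 hours 12 minutes leg 2 → 06:53 UTC.
Add 5 hours and 21 minutes layover in Westreach → 12:14 UTC.
Add 10 hours and 30 minutes leg 3 → 22:44 UTC.
Add 4 hours and 19 minutes layover in Anvik Crossing → 03:03 UTC (Jun 8).
Add 7 hours and 49 minutes leg 4 → 10:52 UTC.
Marquesas is UTC−9:30, so local arrival = 10:52 − 9:30 = 01:22 on Jun 8.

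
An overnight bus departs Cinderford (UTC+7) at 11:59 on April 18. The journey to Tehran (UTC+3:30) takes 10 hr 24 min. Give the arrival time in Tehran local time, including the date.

Convert departure to UTC: 11:59 − 7:00 = 04:59 UTC on Apr 18.
Add 10 hours and 24 minutes travel time → 15:23 UTC.
Tehran is UTC+3:30, so local arrival = 15:23 + 3:30 = 18:53 on Apr 18.

18:53 on April 18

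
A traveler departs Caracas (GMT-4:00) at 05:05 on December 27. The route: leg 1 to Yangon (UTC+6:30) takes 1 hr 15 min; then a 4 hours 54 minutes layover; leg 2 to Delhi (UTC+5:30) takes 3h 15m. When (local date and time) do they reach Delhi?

23:59 on December 27

Convert departure to UTC: 05:05 + 4:00 = 09:05 UTC on Dec 27.
Add 1 hour and 15 minutes leg 1 → 10:20 UTC.
Add 4 hours 54 minutes layover in Yangon → 15:14 UTC.
Add 3 hours 15 minutes leg 2 → 18:29 UTC.
Delhi is UTC+5:30, so local arrival = 18:29 + 5:30 = 23:59 on Dec 27.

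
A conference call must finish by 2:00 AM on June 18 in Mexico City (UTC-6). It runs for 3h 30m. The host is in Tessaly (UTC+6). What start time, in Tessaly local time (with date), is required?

Target end time in UTC: 2:00 AM + 6:00 = 8:00 AM on Jun 18.
Subtract 3 hours and 30 minutes → start 4:30 AM UTC on Jun 18.
Tessaly is UTC+6:00: 4:30 AM + 6:00 = 10:30 AM on Jun 18.

10:30 AM on June 18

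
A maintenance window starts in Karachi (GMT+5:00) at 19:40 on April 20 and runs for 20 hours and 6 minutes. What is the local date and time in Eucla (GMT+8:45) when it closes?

19:31 on April 21

Convert start to UTC: 19:40 − 5:00 = 14:40 UTC on Apr 20.
Add 20 hours 6 minutes duration → 10:46 UTC (Apr 21).
Eucla is UTC+8:45, so local end time = 10:46 + 8:45 = 19:31 on Apr 21.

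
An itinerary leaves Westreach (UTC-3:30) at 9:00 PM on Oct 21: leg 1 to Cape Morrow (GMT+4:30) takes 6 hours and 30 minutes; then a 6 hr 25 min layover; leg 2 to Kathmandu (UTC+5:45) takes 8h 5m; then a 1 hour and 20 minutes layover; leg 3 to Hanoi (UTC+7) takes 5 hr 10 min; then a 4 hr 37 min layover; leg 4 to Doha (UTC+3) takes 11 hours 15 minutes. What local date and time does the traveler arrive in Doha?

Convert departure to UTC: 9:00 PM + 3:30 = 12:30 AM UTC on Oct 22.
Add 6 hours and 30 minutes leg 1 → 7:00 AM UTC.
Add 6 hours 25 minutes layover in Cape Morrow → 1:25 PM UTC.
Add 8 hours 5 minutes leg 2 → 9:30 PM UTC.
Add 1 hour and 20 minutes layover in Kathmandu → 10:50 PM UTC.
Add 5 hours 10 minutes leg 3 → 4:00 AM UTC (Oct 23).
Add 4 hours 37 minutes layover in Hanoi → 8:37 AM UTC.
Add 11 hours and 15 minutes leg 4 → 7:52 PM UTC.
Doha is UTC+3:00, so local arrival = 7:52 PM + 3:00 = 10:52 PM on Oct 23.

10:52 PM on Oct 23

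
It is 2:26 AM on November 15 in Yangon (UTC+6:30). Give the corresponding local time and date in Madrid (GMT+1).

Madrid is 5:30 behind Yangon.
Shift by the zone difference: 2:26 AM − 5:30 = 8:56 PM on Nov 14 in Madrid.

8:56 PM on Nov 14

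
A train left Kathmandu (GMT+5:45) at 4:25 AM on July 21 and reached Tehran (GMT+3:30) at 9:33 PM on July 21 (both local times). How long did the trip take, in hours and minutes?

19 hours 23 minutes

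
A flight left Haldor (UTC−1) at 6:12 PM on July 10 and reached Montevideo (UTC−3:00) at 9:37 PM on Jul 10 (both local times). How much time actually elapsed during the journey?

5 hours 25 minutes

Montevideo is 2:00 behind Haldor.
Clock-face elapsed time (ignoring zones) is 3 hours 25 minutes.
Actual elapsed = 3 hours 25 minutes + 2:00 = 5 hours 25 minutes.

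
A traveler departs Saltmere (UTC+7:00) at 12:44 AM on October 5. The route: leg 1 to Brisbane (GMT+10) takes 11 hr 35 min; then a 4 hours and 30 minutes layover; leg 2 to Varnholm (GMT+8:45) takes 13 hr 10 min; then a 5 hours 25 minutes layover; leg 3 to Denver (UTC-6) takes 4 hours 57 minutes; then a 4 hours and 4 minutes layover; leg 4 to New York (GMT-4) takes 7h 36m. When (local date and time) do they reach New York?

5:01 PM on Oct 6

Convert departure to UTC: 12:44 AM − 7:00 = 5:44 PM UTC on Oct 4.
Add 11 hours 35 minutes leg 1 → 5:19 AM UTC (Oct 5).
Add 4 hours and 30 minutes layover in Brisbane → 9:49 AM UTC.
Add 13 hours and 10 minutes leg 2 → 10:59 PM UTC.
Add 5 hours and 25 minutes layover in Varnholm → 4:24 AM UTC (Oct 6).
Add 4 hours 57 minutes leg 3 → 9:21 AM UTC.
Add 4 hours 4 minutes layover in Denver → 1:25 PM UTC.
Add 7 hours 36 minutes leg 4 → 9:01 PM UTC.
New York is UTC−4:00, so local arrival = 9:01 PM − 4:00 = 5:01 PM on Oct 6.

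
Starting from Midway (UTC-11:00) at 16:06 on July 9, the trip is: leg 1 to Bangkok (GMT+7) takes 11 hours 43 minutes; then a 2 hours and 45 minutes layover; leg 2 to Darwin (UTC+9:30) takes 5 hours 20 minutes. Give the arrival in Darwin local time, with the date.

Convert departure to UTC: 16:06 + 11:00 = 03:06 UTC on Jul 10.
Add 11 hours 43 minutes leg 1 → 14:49 UTC.
Add 2 hours and 45 minutes layover in Bangkok → 17:34 UTC.
Add 5 hours 20 minutes leg 2 → 22:54 UTC.
Darwin is UTC+9:30, so local arrival = 22:54 + 9:30 = 08:24 on Jul 11.

08:24 on Jul 11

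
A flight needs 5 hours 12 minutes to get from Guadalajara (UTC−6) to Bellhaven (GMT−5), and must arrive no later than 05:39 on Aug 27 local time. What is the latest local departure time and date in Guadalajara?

Target arrival in UTC: 05:39 + 5:00 = 10:39 on Aug 27.
Subtract 5 hours 12 minutes → departure 05:27 UTC on Aug 27.
Guadalajara is UTC−6:00: 05:27 − 6:00 = 23:27 on Aug 26.

23:27 on August 26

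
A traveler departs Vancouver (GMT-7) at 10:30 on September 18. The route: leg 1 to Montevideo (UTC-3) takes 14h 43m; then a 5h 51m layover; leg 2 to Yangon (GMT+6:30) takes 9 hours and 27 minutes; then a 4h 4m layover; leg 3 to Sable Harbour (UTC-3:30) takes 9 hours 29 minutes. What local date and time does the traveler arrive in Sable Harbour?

Convert departure to UTC: 10:30 + 7:00 = 17:30 UTC on Sep 18.
Add 14 hours and 43 minutes leg 1 → 08:13 UTC (Sep 19).
Add 5 hours and 51 minutes layover in Montevideo → 14:04 UTC.
Add 9 hours 27 minutes leg 2 → 23:31 UTC.
Add 4 hours and 4 minutes layover in Yangon → 03:35 UTC (Sep 20).
Add 9 hours and 29 minutes leg 3 → 13:04 UTC.
Sable Harbour is UTC−3:30, so local arrival = 13:04 − 3:30 = 09:34 on Sep 20.

09:34 on Sep 20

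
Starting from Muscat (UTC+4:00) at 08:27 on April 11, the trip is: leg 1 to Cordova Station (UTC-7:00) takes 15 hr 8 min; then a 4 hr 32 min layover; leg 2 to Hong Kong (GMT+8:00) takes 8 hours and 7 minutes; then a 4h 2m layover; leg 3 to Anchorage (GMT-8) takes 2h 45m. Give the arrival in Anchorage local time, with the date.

07:01 on April 12

Convert departure to UTC: 08:27 − 4:00 = 04:27 UTC on Apr 11.
Add 15 hours and 8 minutes leg 1 → 19:35 UTC.
Add 4 hours and 32 minutes layover in Cordova Station → 00:07 UTC (Apr 12).
Add 8 hours and 7 minutes leg 2 → 08:14 UTC.
Add 4 hours 2 minutes layover in Hong Kong → 12:16 UTC.
Add 2 hours and 45 minutes leg 3 → 15:01 UTC.
Anchorage is UTC−8:00, so local arrival = 15:01 − 8:00 = 07:01 on Apr 12.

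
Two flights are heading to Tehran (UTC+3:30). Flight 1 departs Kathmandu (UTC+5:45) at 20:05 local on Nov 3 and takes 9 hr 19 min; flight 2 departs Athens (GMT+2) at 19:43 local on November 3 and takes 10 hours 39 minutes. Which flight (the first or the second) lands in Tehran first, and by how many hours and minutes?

Flight 1 in UTC: 20:05 − 5:45 = 14:20 on Nov 3.
+9 hours and 19 minutes → arrive 23:39 UTC on Nov 3.
Flight 2 in UTC: 19:43 − 2:00 = 17:43 on Nov 3.
+10 hours and 39 minutes → arrive 04:22 UTC on Nov 4.
Flight 1 lands earlier by 4 hours 43 minutes.

the first, by 4 hours 43 minutes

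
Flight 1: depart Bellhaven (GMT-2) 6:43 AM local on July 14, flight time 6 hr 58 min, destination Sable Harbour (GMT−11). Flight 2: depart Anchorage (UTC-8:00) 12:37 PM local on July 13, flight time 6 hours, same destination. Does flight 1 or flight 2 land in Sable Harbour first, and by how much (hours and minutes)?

the second, by 13 hours 4 minutes

Flight 1 in UTC: 6:43 AM + 2:00 = 8:43 AM on Jul 14.
+6 hours 58 minutes → arrive 3:41 PM UTC on Jul 14.
Flight 2 in UTC: 12:37 PM + 8:00 = 8:37 PM on Jul 13.
+6 hours → arrive 2:37 AM UTC on Jul 14.
Flight 2 lands earlier by 13 hours 4 minutes.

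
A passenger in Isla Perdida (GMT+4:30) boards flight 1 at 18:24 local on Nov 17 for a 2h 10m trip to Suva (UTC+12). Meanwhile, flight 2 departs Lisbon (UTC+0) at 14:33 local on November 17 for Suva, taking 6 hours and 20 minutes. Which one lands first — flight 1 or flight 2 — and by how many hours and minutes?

the first, by 4 hours 49 minutes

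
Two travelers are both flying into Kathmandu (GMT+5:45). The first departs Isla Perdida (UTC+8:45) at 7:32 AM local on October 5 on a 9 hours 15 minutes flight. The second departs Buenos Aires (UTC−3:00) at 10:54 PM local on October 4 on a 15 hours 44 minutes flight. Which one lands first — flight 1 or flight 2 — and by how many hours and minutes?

Flight 1 in UTC: 7:32 AM − 8:45 = 10:47 PM on Oct 4.
+9 hours 15 minutes → arrive 8:02 AM UTC on Oct 5.
Flight 2 in UTC: 10:54 PM + 3:00 = 1:54 AM on Oct 5.
+15 hours 44 minutes → arrive 5:38 PM UTC on Oct 5.
Flight 1 lands earlier by 9 hours 36 minutes.

the first, by 9 hours 36 minutes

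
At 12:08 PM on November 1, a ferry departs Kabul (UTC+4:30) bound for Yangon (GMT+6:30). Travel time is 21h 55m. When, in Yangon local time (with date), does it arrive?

Convert departure to UTC: 12:08 PM − 4:30 = 7:38 AM UTC on Nov 1.
Add 21 hours 55 minutes travel time → 5:33 AM UTC (Nov 2).
Yangon is UTC+6:30, so local arrival = 5:33 AM + 6:30 = 12:03 PM on Nov 2.

12:03 PM on Nov 2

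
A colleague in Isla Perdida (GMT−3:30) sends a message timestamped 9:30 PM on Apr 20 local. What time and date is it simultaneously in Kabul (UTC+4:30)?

5:30 AM on April 21

In UTC: 9:30 PM + 3:30 = 1:00 AM on Apr 21.
Kabul is UTC+4:30: 1:00 AM + 4:30 = 5:30 AM on Apr 21.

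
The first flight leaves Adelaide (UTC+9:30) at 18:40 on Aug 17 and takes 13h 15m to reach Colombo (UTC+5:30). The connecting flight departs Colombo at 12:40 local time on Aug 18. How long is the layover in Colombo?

Convert departure to UTC: 18:40 − 9:30 = 09:10 UTC on Aug 17.
Add 13 hours 15 minutes flight time → 22:25 UTC.
Colombo is UTC+5:30, so local arrival = 22:25 + 5:30 = 03:55 on Aug 18.
Layover = 12:40 − 03:55 = 8 hours 45 minutes.

8 hours 45 minutes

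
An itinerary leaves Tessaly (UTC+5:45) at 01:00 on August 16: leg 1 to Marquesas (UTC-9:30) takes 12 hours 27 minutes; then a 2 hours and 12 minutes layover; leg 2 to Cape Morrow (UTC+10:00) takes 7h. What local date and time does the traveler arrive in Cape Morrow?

02:54 on Aug 17

Convert departure to UTC: 01:00 − 5:45 = 19:15 UTC on Aug 15.
Add 12 hours and 27 minutes leg 1 → 07:42 UTC (Aug 16).
Add 2 hours 12 minutes layover in Marquesas → 09:54 UTC.
Add 7 hours leg 2 → 16:54 UTC.
Cape Morrow is UTC+10:00, so local arrival = 16:54 + 10:00 = 02:54 on Aug 17.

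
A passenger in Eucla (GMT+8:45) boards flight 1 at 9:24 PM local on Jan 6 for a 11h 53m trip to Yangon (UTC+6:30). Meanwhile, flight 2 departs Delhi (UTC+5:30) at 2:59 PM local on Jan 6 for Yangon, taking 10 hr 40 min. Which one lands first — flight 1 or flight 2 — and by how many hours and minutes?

the second, by 4 hours 23 minutes

Flight 1 in UTC: 9:24 PM − 8:45 = 12:39 PM on Jan 6.
+11 hours 53 minutes → arrive 12:32 AM UTC on Jan 7.
Flight 2 in UTC: 2:59 PM − 5:30 = 9:29 AM on Jan 6.
+10 hours and 40 minutes → arrive 8:09 PM UTC on Jan 6.
Flight 2 lands earlier by 4 hours 23 minutes.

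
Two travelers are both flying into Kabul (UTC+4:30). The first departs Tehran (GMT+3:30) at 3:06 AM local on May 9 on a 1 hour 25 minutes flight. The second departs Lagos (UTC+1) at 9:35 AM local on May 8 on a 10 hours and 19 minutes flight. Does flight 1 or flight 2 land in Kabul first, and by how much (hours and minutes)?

the second, by 6 hours 7 minutes

Flight 1 in UTC: 3:06 AM − 3:30 = 11:36 PM on May 8.
+1 hour and 25 minutes → arrive 1:01 AM UTC on May 9.
Flight 2 in UTC: 9:35 AM − 1:00 = 8:35 AM on May 8.
+10 hours 19 minutes → arrive 6:54 PM UTC on May 8.
Flight 2 lands earlier by 6 hours 7 minutes.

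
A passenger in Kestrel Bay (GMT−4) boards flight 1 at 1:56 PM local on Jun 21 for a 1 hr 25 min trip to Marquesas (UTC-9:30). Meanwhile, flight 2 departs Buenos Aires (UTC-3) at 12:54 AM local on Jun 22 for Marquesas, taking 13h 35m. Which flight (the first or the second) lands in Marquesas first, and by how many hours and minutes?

the first, by 22 hours 8 minutes

Flight 1 in UTC: 1:56 PM + 4:00 = 5:56 PM on Jun 21.
+1 hour 25 minutes → arrive 7:21 PM UTC on Jun 21.
Flight 2 in UTC: 12:54 AM + 3:00 = 3:54 AM on Jun 22.
+13 hours 35 minutes → arrive 5:29 PM UTC on Jun 22.
Flight 1 lands earlier by 22 hours 8 minutes.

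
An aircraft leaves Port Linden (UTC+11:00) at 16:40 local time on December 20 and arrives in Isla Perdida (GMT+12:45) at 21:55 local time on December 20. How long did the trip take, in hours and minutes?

Departure in UTC: 16:40 − 11:00 = 05:40 on Dec 20.
Arrival in UTC: 21:55 − 12:45 = 09:10 on Dec 20.
Elapsed = 09:10 − 05:40 = 3 hours 30 minutes.

3 hours 30 minutes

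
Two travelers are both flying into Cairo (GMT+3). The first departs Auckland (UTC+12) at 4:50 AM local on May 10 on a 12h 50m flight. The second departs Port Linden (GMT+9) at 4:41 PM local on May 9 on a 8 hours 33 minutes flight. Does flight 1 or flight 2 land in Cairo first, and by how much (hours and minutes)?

Flight 1 in UTC: 4:50 AM − 12:00 = 4:50 PM on May 9.
+12 hours and 50 minutes → arrive 5:40 AM UTC on May 10.
Flight 2 in UTC: 4:41 PM − 9:00 = 7:41 AM on May 9.
+8 hours and 33 minutes → arrive 4:14 PM UTC on May 9.
Flight 2 lands earlier by 13 hours 26 minutes.

the second, by 13 hours 26 minutes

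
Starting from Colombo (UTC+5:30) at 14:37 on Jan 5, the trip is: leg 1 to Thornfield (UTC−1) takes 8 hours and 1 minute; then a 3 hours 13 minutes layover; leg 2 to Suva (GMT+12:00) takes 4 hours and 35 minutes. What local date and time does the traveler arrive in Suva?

12:56 on Jan 6

Convert departure to UTC: 14:37 − 5:30 = 09:07 UTC on Jan 5.
Add 8 hours and 1 minute leg 1 → 17:08 UTC.
Add 3 hours 13 minutes layover in Thornfield → 20:21 UTC.
Add 4 hours and 35 minutes leg 2 → 00:56 UTC (Jan 6).
Suva is UTC+12:00, so local arrival = 00:56 + 12:00 = 12:56 on Jan 6.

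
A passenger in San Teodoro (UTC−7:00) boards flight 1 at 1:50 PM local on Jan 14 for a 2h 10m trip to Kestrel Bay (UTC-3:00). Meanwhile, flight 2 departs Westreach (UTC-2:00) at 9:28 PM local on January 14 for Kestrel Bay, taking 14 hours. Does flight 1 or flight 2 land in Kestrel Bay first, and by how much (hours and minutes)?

the first, by 14 hours 28 minutes

Flight 1 in UTC: 1:50 PM + 7:00 = 8:50 PM on Jan 14.
+2 hours and 10 minutes → arrive 11:00 PM UTC on Jan 14.
Flight 2 in UTC: 9:28 PM + 2:00 = 11:28 PM on Jan 14.
+14 hours → arrive 1:28 PM UTC on Jan 15.
Flight 1 lands earlier by 14 hours 28 minutes.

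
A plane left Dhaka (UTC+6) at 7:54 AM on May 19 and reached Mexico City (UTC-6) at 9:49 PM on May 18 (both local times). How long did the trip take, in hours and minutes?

Departure in UTC: 7:54 AM − 6:00 = 1:54 AM on May 19.
Arrival in UTC: 9:49 PM + 6:00 = 3:49 AM on May 19.
Elapsed = 3:49 AM − 1:54 AM = 1 hour 55 minutes.

1 hour 55 minutes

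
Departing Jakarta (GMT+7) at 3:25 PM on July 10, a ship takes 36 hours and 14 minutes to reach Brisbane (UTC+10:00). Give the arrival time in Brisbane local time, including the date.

6:39 AM on Jul 12

Brisbane is 3:00 ahead of Jakarta.
After 36 hours and 14 minutes it is 3:39 AM (Jul 12) in Jakarta.
Shift by the zone difference: 3:39 AM + 3:00 = 6:39 AM on Jul 12 in Brisbane.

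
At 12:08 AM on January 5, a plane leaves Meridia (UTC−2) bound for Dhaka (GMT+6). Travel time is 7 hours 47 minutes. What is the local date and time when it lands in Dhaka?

Convert departure to UTC: 12:08 AM + 2:00 = 2:08 AM UTC on Jan 5.
Add 7 hours and 47 minutes travel time → 9:55 AM UTC.
Dhaka is UTC+6:00, so local arrival = 9:55 AM + 6:00 = 3:55 PM on Jan 5.

3:55 PM on January 5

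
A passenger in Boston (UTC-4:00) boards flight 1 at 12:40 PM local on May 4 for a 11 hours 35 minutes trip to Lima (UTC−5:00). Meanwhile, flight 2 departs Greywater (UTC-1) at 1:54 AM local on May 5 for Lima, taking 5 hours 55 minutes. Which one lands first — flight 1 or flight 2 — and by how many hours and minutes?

the first, by 4 hours 34 minutes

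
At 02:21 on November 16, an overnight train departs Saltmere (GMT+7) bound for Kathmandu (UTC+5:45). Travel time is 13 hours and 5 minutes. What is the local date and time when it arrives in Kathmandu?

14:11 on November 16

Kathmandu is 1:15 behind Saltmere.
After 13 hours and 5 minutes it is 15:26 in Saltmere.
Shift by the zone difference: 15:26 − 1:15 = 14:11 on Nov 16 in Kathmandu.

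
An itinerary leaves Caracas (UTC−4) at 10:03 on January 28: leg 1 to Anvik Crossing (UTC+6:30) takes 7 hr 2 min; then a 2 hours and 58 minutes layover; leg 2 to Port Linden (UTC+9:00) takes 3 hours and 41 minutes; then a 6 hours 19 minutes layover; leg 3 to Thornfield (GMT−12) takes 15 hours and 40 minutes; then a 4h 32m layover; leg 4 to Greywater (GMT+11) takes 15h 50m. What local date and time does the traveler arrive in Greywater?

Convert departure to UTC: 10:03 + 4:00 = 14:03 UTC on Jan 28.
Add 7 hours 2 minutes leg 1 → 21:05 UTC.
Add 2 hours and 58 minutes layover in Anvik Crossing → 00:03 UTC (Jan 29).
Add 3 hours and 41 minutes leg 2 → 03:44 UTC.
Add 6 hours 19 minutes layover in Port Linden → 10:03 UTC.
Add 15 hours 40 minutes leg 3 → 01:43 UTC (Jan 30).
Add 4 hours 32 minutes layover in Thornfield → 06:15 UTC.
Add 15 hours and 50 minutes leg 4 → 22:05 UTC.
Greywater is UTC+11:00, so local arrival = 22:05 + 11:00 = 09:05 on Jan 31.

09:05 on Jan 31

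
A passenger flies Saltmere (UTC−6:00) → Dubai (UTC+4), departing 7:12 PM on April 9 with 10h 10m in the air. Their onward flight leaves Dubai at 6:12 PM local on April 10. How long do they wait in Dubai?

Convert departure to UTC: 7:12 PM + 6:00 = 1:12 AM UTC on Apr 10.
Add 10 hours 10 minutes flight time → 11:22 AM UTC.
Dubai is UTC+4:00, so local arrival = 11:22 AM + 4:00 = 3:22 PM on Apr 10.
Layover = 6:12 PM − 3:22 PM = 2 hours 50 minutes.

2 hours 50 minutes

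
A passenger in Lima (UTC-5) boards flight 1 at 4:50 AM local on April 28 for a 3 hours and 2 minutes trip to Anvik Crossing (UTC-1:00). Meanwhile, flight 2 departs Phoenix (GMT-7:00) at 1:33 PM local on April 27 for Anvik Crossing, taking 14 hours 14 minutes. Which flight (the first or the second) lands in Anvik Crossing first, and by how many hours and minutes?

Flight 1 in UTC: 4:50 AM + 5:00 = 9:50 AM on Apr 28.
+3 hours 2 minutes → arrive 12:52 PM UTC on Apr 28.
Flight 2 in UTC: 1:33 PM + 7:00 = 8:33 PM on Apr 27.
+14 hours 14 minutes → arrive 10:47 AM UTC on Apr 28.
Flight 2 lands earlier by 2 hours 5 minutes.

the second, by 2 hours 5 minutes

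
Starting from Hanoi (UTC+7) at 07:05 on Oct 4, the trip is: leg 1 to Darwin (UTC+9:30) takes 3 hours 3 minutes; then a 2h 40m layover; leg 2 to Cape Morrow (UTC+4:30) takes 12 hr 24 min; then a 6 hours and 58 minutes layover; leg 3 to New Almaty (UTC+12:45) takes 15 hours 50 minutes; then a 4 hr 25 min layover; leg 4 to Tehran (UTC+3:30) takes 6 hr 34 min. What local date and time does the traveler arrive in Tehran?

07:29 on Oct 6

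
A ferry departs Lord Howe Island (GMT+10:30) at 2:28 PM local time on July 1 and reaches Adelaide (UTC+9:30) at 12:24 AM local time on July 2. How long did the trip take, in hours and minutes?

10 hours 56 minutes

Departure in UTC: 2:28 PM − 10:30 = 3:58 AM on Jul 1.
Arrival in UTC: 12:24 AM − 9:30 = 2:54 PM on Jul 1.
Elapsed = 2:54 PM − 3:58 AM = 10 hours 56 minutes.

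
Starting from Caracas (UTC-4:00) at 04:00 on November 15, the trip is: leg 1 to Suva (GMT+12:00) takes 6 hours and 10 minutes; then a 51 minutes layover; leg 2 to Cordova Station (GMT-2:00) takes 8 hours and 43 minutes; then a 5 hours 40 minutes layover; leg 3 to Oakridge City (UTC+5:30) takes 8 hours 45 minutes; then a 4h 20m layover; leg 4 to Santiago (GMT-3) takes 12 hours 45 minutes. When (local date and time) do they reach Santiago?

Convert departure to UTC: 04:00 + 4:00 = 08:00 UTC on Nov 15.
Add 6 hours 10 minutes leg 1 → 14:10 UTC.
Add 51 minutes layover in Suva → 15:01 UTC.
Add 8 hours and 43 minutes leg 2 → 23:44 UTC.
Add 5 hours 40 minutes layover in Cordova Station → 05:24 UTC (Nov 16).
Add 8 hours 45 minutes leg 3 → 14:09 UTC.
Add 4 hours 20 minutes layover in Oakridge City → 18:29 UTC.
Add 12 hours 45 minutes leg 4 → 07:14 UTC (Nov 17).
Santiago is UTC−3:00, so local arrival = 07:14 − 3:00 = 04:14 on Nov 17.

04:14 on November 17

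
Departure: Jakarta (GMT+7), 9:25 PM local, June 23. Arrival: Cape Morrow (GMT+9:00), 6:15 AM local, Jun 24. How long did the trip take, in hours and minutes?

Cape Morrow is 2:00 ahead of Jakarta.
Clock-face elapsed time (ignoring zones) is 8 hours 50 minutes.
Actual elapsed = 8 hours 50 minutes − 2:00 = 6 hours 50 minutes.

6 hours 50 minutes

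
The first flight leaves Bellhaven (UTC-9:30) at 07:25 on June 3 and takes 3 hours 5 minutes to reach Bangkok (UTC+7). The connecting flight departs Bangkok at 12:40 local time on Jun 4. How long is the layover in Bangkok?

9 hours 40 minutes

Convert departure to UTC: 07:25 + 9:30 = 16:55 UTC on Jun 3.
Add 3 hours and 5 minutes flight time → 20:00 UTC.
Bangkok is UTC+7:00, so local arrival = 20:00 + 7:00 = 03:00 on Jun 4.
Layover = 12:40 − 03:00 = 9 hours 40 minutes.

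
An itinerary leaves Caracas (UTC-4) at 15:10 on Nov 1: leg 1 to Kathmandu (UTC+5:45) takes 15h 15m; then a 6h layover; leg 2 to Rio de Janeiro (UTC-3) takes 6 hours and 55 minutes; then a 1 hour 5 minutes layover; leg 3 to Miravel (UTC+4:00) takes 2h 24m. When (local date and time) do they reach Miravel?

06:49 on November 3

Convert departure to UTC: 15:10 + 4:00 = 19:10 UTC on Nov 1.
Add 15 hours and 15 minutes leg 1 → 10:25 UTC (Nov 2).
Add 6 hours layover in Kathmandu → 16:25 UTC.
Add 6 hours 55 minutes leg 2 → 23:20 UTC.
Add 1 hour 5 minutes layover in Rio de Janeiro → 00:25 UTC (Nov 3).
Add 2 hours 24 minutes leg 3 → 02:49 UTC.
Miravel is UTC+4:00, so local arrival = 02:49 + 4:00 = 06:49 on Nov 3.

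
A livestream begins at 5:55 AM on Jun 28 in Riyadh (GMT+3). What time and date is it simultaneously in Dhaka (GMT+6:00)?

In UTC: 5:55 AM − 3:00 = 2:55 AM on Jun 28.
Dhaka is UTC+6:00: 2:55 AM + 6:00 = 8:55 AM on Jun 28.

8:55 AM on Jun 28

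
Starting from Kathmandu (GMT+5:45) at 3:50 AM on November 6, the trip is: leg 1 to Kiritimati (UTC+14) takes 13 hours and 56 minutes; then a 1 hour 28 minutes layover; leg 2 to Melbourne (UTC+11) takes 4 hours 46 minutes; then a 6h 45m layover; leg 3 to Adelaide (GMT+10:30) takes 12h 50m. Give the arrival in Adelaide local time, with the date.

12:20 AM on November 8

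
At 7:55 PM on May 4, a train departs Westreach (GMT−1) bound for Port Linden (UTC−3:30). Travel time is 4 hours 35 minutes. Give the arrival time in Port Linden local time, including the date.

10:00 PM on May 4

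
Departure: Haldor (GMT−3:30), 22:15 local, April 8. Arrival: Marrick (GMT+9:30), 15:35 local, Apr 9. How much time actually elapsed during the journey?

Marrick is 13:00 ahead of Haldor.
Clock-face elapsed time (ignoring zones) is 17 hours 20 minutes.
Actual elapsed = 17 hours 20 minutes − 13:00 = 4 hours 20 minutes.

4 hours 20 minutes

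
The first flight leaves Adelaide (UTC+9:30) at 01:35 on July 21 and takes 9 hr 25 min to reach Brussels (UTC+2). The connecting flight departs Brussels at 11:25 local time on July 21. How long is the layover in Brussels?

7 hours 55 minutes

Convert departure to UTC: 01:35 − 9:30 = 16:05 UTC on Jul 20.
Add 9 hours 25 minutes flight time → 01:30 UTC (Jul 21).
Brussels is UTC+2:00, so local arrival = 01:30 + 2:00 = 03:30 on Jul 21.
Layover = 11:25 − 03:30 = 7 hours 55 minutes.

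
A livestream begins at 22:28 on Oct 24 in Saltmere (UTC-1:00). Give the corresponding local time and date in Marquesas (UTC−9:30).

13:58 on October 24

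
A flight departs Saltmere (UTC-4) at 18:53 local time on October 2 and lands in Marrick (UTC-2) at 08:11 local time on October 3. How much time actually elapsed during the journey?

11 hours 18 minutes

Departure in UTC: 18:53 + 4:00 = 22:53 on Oct 2.
Arrival in UTC: 08:11 + 2:00 = 10:11 on Oct 3.
Elapsed = 10:11 − 22:53 (+1 day) = 11 hours 18 minutes.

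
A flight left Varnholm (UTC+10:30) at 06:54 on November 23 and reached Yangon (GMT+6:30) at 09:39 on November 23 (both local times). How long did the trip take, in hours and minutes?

Yangon is 4:00 behind Varnholm.
Clock-face elapsed time (ignoring zones) is 2 hours 45 minutes.
Actual elapsed = 2 hours 45 minutes + 4:00 = 6 hours 45 minutes.

6 hours 45 minutes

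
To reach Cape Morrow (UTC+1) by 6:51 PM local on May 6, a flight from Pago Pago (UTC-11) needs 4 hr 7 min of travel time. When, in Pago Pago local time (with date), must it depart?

2:44 AM on May 6

Target arrival in UTC: 6:51 PM − 1:00 = 5:51 PM on May 6.
Subtract 4 hours 7 minutes → departure 1:44 PM UTC on May 6.
Pago Pago is UTC−11:00: 1:44 PM − 11:00 = 2:44 AM on May 6.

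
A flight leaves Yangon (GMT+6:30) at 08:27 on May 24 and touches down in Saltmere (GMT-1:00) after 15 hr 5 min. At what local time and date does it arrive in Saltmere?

16:02 on May 24

Convert departure to UTC: 08:27 − 6:30 = 01:57 UTC on May 24.
Add 15 hours 5 minutes travel time → 17:02 UTC.
Saltmere is UTC−1:00, so local arrival = 17:02 − 1:00 = 16:02 on May 24.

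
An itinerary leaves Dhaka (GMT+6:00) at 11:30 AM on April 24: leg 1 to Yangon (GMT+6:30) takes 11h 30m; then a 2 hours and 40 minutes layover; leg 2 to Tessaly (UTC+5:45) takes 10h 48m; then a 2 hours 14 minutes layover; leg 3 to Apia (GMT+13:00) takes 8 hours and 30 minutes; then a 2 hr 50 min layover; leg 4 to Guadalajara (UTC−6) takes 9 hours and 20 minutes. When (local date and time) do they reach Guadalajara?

11:22 PM on April 25

Convert departure to UTC: 11:30 AM − 6:00 = 5:30 AM UTC on Apr 24.
Add 11 hours 30 minutes leg 1 → 5:00 PM UTC.
Add 2 hours and 40 minutes layover in Yangon → 7:40 PM UTC.
Add 10 hours and 48 minutes leg 2 → 6:28 AM UTC (Apr 25).
Add 2 hours 14 minutes layover in Tessaly → 8:42 AM UTC.
Add 8 hours 30 minutes leg 3 → 5:12 PM UTC.
Add 2 hours and 50 minutes layover in Apia → 8:02 PM UTC.
Add 9 hours and 20 minutes leg 4 → 5:22 AM UTC (Apr 26).
Guadalajara is UTC−6:00, so local arrival = 5:22 AM − 6:00 = 11:22 PM on Apr 25.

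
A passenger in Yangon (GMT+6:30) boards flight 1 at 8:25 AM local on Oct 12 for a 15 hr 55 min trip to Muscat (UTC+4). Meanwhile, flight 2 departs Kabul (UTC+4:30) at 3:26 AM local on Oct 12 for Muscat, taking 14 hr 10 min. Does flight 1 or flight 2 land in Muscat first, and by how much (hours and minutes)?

Flight 1 in UTC: 8:25 AM − 6:30 = 1:55 AM on Oct 12.
+15 hours 55 minutes → arrive 5:50 PM UTC on Oct 12.
Flight 2 in UTC: 3:26 AM − 4:30 = 10:56 PM on Oct 11.
+14 hours and 10 minutes → arrive 1:06 PM UTC on Oct 12.
Flight 2 lands earlier by 4 hours 44 minutes.

the second, by 4 hours 44 minutes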